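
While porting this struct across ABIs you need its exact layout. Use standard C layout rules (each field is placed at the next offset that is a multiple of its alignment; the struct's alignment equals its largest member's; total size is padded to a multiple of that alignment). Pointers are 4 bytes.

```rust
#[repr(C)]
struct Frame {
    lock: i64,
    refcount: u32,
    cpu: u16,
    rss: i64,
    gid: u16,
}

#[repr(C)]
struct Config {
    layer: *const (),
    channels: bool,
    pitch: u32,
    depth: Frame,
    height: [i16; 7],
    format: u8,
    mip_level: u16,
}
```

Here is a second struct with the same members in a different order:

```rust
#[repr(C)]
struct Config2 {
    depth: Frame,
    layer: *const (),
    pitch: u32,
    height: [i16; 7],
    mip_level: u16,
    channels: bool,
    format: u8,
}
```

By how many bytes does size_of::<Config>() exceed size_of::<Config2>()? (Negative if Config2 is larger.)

8

Frame: 0..8  lock  (8B, 8-aligned); 8..12  refcount  (4B, 4-aligned); 12..14  cpu  (2B, 2-aligned); 14..16  -- padding (2B); 16..24  rss  (8B, 8-aligned); 24..26  gid  (2B, 2-aligned); 26..32  -- tail padding (6B); sizeof = 32, alignof = 8
0..4  layer  (4B, 4-aligned)
4..5  channels  (1B, 1-aligned)
5..8  -- padding (3B)
8..12  pitch  (4B, 4-aligned)
12..16  -- padding (4B)
16..48  depth  (32B, 8-aligned)
48..62  height  (14B, 2-aligned)
62..63  format  (1B, 1-aligned)
63..64  -- padding (1B)
64..66  mip_level  (2B, 2-aligned)
66..72  -- tail padding (6B)
sizeof = 72, alignof = 8
— Config2 —
0..32  depth  (32B, 8-aligned)
32..36  layer  (4B, 4-aligned)
36..40  pitch  (4B, 4-aligned)
40..54  height  (14B, 2-aligned)
54..56  mip_level  (2B, 2-aligned)
56..57  channels  (1B, 1-aligned)
57..58  format  (1B, 1-aligned)
58..64  -- tail padding (6B)
sizeof = 64, alignof = 8
72 − 64 = 8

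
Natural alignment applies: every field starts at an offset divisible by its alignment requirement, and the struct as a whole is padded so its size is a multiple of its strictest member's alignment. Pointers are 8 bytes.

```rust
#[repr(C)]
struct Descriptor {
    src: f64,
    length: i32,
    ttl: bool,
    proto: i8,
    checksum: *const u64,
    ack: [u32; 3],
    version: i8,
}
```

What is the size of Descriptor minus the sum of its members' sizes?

5

@0: src [8B, align 8] → 8
@8: length [4B, align 4] → 12
@12: ttl [1B, align 1] → 13
@13: proto [1B, align 1] → 14
+2 pad (align 8)
@16: checksum [8B, align 8] → 24
@24: ack [12B, align 4] → 36
@36: version [1B, align 1] → 37
+3 tail pad (align 8)
size 40, align 8
data bytes 35, size 40 → padding 5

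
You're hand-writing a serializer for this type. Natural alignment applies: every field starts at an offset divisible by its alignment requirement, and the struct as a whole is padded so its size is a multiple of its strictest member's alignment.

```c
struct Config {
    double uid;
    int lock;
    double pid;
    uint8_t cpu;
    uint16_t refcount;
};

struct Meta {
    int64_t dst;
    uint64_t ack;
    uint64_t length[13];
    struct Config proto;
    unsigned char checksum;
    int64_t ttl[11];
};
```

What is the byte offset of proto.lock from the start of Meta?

Config: @0: uid [8B, align 8] → 8; @8: lock [4B, align 4] → 12; +4 pad (align 8); @16: pid [8B, align 8] → 24; @24: cpu [1B, align 1] → 25; +1 pad (align 2); @26: refcount [2B, align 2] → 28; +4 tail pad (align 8); size 32, align 8
@0: dst [8B, align 8] → 8
@8: ack [8B, align 8] → 16
@16: length [104B, align 8] → 120
@120: proto [32B, align 8] → 152
within Config: lock at 8
120 + 8 = 128

128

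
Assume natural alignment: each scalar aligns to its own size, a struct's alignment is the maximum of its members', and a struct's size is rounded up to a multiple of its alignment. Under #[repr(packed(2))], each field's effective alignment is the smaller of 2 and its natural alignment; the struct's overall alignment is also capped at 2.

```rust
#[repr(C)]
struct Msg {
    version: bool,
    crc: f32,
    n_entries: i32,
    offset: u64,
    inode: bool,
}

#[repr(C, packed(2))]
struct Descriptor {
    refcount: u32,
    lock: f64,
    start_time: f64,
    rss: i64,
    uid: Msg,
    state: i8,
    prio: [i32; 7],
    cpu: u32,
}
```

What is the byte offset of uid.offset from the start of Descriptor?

44

Msg: @0: version [1B, align 1] → 1; +3 pad (align 4); @4: crc [4B, align 4] → 8; @8: n_entries [4B, align 4] → 12; +4 pad (align 8); @16: offset [8B, align 8] → 24; @24: inode [1B, align 1] → 25; +7 tail pad (align 8); size 32, align 8
@0: refcount [4B, align 2] → 4
@4: lock [8B, align 2] → 12
@12: start_time [8B, align 2] → 20
@20: rss [8B, align 2] → 28
@28: uid [32B, align 2] → 60
within Msg: offset at 16
28 + 16 = 44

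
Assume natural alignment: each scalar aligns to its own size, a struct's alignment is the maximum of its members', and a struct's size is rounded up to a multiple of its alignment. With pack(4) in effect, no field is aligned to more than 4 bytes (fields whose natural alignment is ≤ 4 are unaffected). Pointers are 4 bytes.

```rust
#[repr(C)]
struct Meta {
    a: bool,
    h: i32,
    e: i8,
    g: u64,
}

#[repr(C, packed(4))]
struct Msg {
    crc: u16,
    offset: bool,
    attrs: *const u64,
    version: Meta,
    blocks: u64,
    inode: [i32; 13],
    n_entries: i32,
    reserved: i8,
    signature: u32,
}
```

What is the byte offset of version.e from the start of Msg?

Meta: @0: a [1B, align 1] → 1; +3 pad (align 4); @4: h [4B, align 4] → 8; @8: e [1B, align 1] → 9; +7 pad (align 8); @16: g [8B, align 8] → 24; size 24, align 8
@0: crc [2B, align 2] → 2
@2: offset [1B, align 1] → 3
+1 pad (align 4)
@4: attrs [4B, align 4] → 8
@8: version [24B, align 4] → 32
within Meta: e at 8
8 + 8 = 16

16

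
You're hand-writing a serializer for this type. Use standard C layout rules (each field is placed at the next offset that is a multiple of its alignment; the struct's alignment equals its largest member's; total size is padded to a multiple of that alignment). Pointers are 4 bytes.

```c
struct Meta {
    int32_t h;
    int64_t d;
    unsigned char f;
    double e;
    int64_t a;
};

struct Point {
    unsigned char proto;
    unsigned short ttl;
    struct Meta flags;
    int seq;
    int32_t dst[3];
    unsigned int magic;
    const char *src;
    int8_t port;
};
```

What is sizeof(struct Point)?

80 bytes

Meta: 0..4  h  (4B, 4-aligned); 4..8  -- padding (4B); 8..16  d  (8B, 8-aligned); 16..17  f  (1B, 1-aligned); 17..24  -- padding (7B); 24..32  e  (8B, 8-aligned); 32..40  a  (8B, 8-aligned); sizeof = 40, alignof = 8
0..1  proto  (1B, 1-aligned)
1..2  -- padding (1B)
2..4  ttl  (2B, 2-aligned)
4..8  -- padding (4B)
8..48  flags  (40B, 8-aligned)
48..52  seq  (4B, 4-aligned)
52..64  dst  (12B, 4-aligned)
64..68  magic  (4B, 4-aligned)
68..72  src  (4B, 4-aligned)
72..73  port  (1B, 1-aligned)
73..80  -- tail padding (7B)
sizeof = 80, alignof = 8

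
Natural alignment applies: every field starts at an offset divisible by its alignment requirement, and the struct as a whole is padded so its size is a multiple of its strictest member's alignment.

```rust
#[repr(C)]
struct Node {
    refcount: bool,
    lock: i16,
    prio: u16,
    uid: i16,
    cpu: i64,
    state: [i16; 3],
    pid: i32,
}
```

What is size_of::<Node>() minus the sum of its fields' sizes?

7

0..1  refcount  (1B, 1-aligned)
1..2  -- padding (1B)
2..4  lock  (2B, 2-aligned)
4..6  prio  (2B, 2-aligned)
6..8  uid  (2B, 2-aligned)
8..16  cpu  (8B, 8-aligned)
16..22  state  (6B, 2-aligned)
22..24  -- padding (2B)
24..28  pid  (4B, 4-aligned)
28..32  -- tail padding (4B)
sizeof = 32, alignof = 8
data bytes 25, size 32 → padding 7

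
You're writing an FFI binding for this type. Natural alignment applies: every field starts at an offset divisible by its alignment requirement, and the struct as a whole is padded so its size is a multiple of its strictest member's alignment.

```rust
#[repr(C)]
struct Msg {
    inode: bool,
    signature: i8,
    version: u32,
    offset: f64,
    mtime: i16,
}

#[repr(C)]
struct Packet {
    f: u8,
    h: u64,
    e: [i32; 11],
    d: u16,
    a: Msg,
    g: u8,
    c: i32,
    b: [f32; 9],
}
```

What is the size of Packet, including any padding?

Msg: @0: inode [1B, align 1] → 1; @1: signature [1B, align 1] → 2; +2 pad (align 4); @4: version [4B, align 4] → 8; @8: offset [8B, align 8] → 16; @16: mtime [2B, align 2] → 18; +6 tail pad (align 8); size 24, align 8
@0: f [1B, align 1] → 1
+7 pad (align 8)
@8: h [8B, align 8] → 16
@16: e [44B, align 4] → 60
@60: d [2B, align 2] → 62
+2 pad (align 8)
@64: a [24B, align 8] → 88
@88: g [1B, align 1] → 89
+3 pad (align 4)
@92: c [4B, align 4] → 96
@96: b [36B, align 4] → 132
+4 tail pad (align 8)
size 136, align 8

136 bytes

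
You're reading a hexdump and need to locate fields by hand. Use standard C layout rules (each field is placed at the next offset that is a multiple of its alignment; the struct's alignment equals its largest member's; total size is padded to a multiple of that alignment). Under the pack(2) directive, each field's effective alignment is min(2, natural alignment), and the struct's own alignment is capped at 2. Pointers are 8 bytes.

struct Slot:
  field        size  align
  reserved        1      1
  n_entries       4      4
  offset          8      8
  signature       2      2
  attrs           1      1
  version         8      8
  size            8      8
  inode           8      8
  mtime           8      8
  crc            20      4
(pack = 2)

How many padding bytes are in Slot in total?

0..1  reserved  (1B, 1-aligned)
1..2  -- padding (1B)
2..6  n_entries  (4B, 2-aligned)
6..14  offset  (8B, 2-aligned)
14..16  signature  (2B, 2-aligned)
16..17  attrs  (1B, 1-aligned)
17..18  -- padding (1B)
18..26  version  (8B, 2-aligned)
26..34  size  (8B, 2-aligned)
34..42  inode  (8B, 2-aligned)
42..50  mtime  (8B, 2-aligned)
50..70  crc  (20B, 2-aligned)
sizeof = 70, alignof = 2
data bytes 68, size 70 → padding 2

2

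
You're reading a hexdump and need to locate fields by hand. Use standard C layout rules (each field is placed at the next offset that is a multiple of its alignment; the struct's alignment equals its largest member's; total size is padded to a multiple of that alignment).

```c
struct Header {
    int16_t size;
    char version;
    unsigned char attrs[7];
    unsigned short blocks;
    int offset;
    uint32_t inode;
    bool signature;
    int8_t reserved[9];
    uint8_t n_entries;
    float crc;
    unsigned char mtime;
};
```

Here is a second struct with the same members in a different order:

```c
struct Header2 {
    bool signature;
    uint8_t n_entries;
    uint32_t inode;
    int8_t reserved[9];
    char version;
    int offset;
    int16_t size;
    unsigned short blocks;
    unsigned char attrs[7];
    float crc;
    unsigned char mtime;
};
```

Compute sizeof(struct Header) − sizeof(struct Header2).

-4

size at 0 (size 2, align 2) → ends 2
version at 2 (size 1, align 1) → ends 3
attrs at 3 (size 7, align 1) → ends 10
blocks at 10 (size 2, align 2) → ends 12
offset at 12 (size 4, align 4) → ends 16
inode at 16 (size 4, align 4) → ends 20
signature at 20 (size 1, align 1) → ends 21
reserved at 21 (size 9, align 1) → ends 30
n_entries at 30 (size 1, align 1) → ends 31
pad 1 to align 4 for crc
crc at 32 (size 4, align 4) → ends 36
mtime at 36 (size 1, align 1) → ends 37
tail pad 3 to reach multiple of 4
total 40 bytes, alignment 4
— Header2 —
signature at 0 (size 1, align 1) → ends 1
n_entries at 1 (size 1, align 1) → ends 2
pad 2 to align 4 for inode
inode at 4 (size 4, align 4) → ends 8
reserved at 8 (size 9, align 1) → ends 17
version at 17 (size 1, align 1) → ends 18
pad 2 to align 4 for offset
offset at 20 (size 4, align 4) → ends 24
size at 24 (size 2, align 2) → ends 26
blocks at 26 (size 2, align 2) → ends 28
attrs at 28 (size 7, align 1) → ends 35
pad 1 to align 4 for crc
crc at 36 (size 4, align 4) → ends 40
mtime at 40 (size 1, align 1) → ends 41
tail pad 3 to reach multiple of 4
total 44 bytes, alignment 4
40 − 44 = -4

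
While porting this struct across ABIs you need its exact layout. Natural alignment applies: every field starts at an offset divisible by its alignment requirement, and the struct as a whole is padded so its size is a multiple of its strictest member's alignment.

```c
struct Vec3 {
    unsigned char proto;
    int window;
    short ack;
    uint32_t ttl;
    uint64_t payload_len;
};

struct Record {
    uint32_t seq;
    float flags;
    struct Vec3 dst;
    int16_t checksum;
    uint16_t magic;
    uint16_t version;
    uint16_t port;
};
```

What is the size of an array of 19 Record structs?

Vec3: proto at 0 (size 1, align 1) → ends 1; pad 3 to align 4 for window; window at 4 (size 4, align 4) → ends 8; ack at 8 (size 2, align 2) → ends 10; pad 2 to align 4 for ttl; ttl at 12 (size 4, align 4) → ends 16; payload_len at 16 (size 8, align 8) → ends 24; total 24 bytes, alignment 8
seq at 0 (size 4, align 4) → ends 4
flags at 4 (size 4, align 4) → ends 8
dst at 8 (size 24, align 8) → ends 32
checksum at 32 (size 2, align 2) → ends 34
magic at 34 (size 2, align 2) → ends 36
version at 36 (size 2, align 2) → ends 38
port at 38 (size 2, align 2) → ends 40
total 40 bytes, alignment 8
array of 19: 19 × 40 = 760

760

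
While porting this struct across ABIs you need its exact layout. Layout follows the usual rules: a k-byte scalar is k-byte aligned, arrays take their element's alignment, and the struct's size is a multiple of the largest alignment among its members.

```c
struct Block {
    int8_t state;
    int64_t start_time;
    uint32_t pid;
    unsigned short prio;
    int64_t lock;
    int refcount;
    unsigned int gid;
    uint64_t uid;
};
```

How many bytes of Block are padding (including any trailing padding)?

state at 0 (size 1, align 1) → ends 1
pad 7 to align 8 for start_time
start_time at 8 (size 8, align 8) → ends 16
pid at 16 (size 4, align 4) → ends 20
prio at 20 (size 2, align 2) → ends 22
pad 2 to align 8 for lock
lock at 24 (size 8, align 8) → ends 32
refcount at 32 (size 4, align 4) → ends 36
gid at 36 (size 4, align 4) → ends 40
uid at 40 (size 8, align 8) → ends 48
total 48 bytes, alignment 8
data bytes 39, size 48 → padding 9

9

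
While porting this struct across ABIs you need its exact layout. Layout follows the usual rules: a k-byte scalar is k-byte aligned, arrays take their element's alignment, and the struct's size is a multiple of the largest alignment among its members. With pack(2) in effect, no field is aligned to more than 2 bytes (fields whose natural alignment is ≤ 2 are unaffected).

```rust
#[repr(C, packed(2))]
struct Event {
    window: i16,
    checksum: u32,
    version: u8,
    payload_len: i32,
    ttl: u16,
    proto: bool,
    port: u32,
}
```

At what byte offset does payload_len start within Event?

8

@0: window [2B, align 2] → 2
@2: checksum [4B, align 2] → 6
@6: version [1B, align 1] → 7
+1 pad (align 2)
@8: payload_len [4B, align 2] → 12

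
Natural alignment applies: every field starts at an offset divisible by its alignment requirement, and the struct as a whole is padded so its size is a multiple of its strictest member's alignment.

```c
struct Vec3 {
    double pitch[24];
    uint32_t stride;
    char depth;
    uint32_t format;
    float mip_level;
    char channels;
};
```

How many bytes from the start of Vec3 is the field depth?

196

@0: pitch [192B, align 8] → 192
@192: stride [4B, align 4] → 196
@196: depth [1B, align 1] → 197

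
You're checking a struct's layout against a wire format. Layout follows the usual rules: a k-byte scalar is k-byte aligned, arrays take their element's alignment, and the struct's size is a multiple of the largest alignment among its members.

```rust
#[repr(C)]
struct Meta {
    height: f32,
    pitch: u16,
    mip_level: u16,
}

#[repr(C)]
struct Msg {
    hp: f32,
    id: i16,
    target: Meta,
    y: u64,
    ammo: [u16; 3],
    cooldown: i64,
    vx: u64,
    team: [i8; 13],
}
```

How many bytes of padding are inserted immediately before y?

0

Meta: 0..4  height  (4B, 4-aligned); 4..6  pitch  (2B, 2-aligned); 6..8  mip_level  (2B, 2-aligned); sizeof = 8, alignof = 4
0..4  hp  (4B, 4-aligned)
4..6  id  (2B, 2-aligned)
6..8  -- padding (2B)
8..16  target  (8B, 4-aligned)
16..24  y  (8B, 8-aligned)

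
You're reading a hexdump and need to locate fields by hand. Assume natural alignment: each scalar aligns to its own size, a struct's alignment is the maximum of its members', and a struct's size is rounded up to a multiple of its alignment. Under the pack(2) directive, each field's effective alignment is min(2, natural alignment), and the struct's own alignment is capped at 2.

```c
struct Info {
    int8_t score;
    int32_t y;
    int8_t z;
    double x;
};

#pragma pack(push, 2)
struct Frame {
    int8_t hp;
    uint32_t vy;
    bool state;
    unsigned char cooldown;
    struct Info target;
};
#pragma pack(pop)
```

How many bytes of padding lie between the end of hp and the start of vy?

Info: 0..1  score  (1B, 1-aligned); 1..4  -- padding (3B); 4..8  y  (4B, 4-aligned); 8..9  z  (1B, 1-aligned); 9..16  -- padding (7B); 16..24  x  (8B, 8-aligned); sizeof = 24, alignof = 8
0..1  hp  (1B, 1-aligned)
1..2  -- padding (1B)
2..6  vy  (4B, 2-aligned)

1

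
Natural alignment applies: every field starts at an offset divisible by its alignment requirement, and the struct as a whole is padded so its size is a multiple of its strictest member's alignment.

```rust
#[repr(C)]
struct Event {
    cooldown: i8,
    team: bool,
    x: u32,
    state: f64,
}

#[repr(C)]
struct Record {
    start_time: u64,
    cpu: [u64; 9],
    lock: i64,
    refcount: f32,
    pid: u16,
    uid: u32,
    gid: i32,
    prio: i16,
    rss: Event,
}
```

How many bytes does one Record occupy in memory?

128 bytes

Event: @0: cooldown [1B, align 1] → 1; @1: team [1B, align 1] → 2; +2 pad (align 4); @4: x [4B, align 4] → 8; @8: state [8B, align 8] → 16; size 16, align 8
@0: start_time [8B, align 8] → 8
@8: cpu [72B, align 8] → 80
@80: lock [8B, align 8] → 88
@88: refcount [4B, align 4] → 92
@92: pid [2B, align 2] → 94
+2 pad (align 4)
@96: uid [4B, align 4] → 100
@100: gid [4B, align 4] → 104
@104: prio [2B, align 2] → 106
+6 pad (align 8)
@112: rss [16B, align 8] → 128
size 128, align 8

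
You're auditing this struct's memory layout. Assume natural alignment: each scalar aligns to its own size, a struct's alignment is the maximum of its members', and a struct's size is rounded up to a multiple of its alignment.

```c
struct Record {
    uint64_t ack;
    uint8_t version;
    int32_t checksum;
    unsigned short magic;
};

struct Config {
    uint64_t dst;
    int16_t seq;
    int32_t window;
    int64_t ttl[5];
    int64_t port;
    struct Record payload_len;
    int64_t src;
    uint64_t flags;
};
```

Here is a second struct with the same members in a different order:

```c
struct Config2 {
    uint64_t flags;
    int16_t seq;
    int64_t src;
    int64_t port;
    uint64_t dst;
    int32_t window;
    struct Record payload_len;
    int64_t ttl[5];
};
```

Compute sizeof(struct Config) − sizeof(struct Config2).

Record: ack at 0 (size 8, align 8) → ends 8; version at 8 (size 1, align 1) → ends 9; pad 3 to align 4 for checksum; checksum at 12 (size 4, align 4) → ends 16; magic at 16 (size 2, align 2) → ends 18; tail pad 6 to reach multiple of 8; total 24 bytes, alignment 8
dst at 0 (size 8, align 8) → ends 8
seq at 8 (size 2, align 2) → ends 10
pad 2 to align 4 for window
window at 12 (size 4, align 4) → ends 16
ttl at 16 (size 40, align 8) → ends 56
port at 56 (size 8, align 8) → ends 64
payload_len at 64 (size 24, align 8) → ends 88
src at 88 (size 8, align 8) → ends 96
flags at 96 (size 8, align 8) → ends 104
total 104 bytes, alignment 8
— Config2 —
flags at 0 (size 8, align 8) → ends 8
seq at 8 (size 2, align 2) → ends 10
pad 6 to align 8 for src
src at 16 (size 8, align 8) → ends 24
port at 24 (size 8, align 8) → ends 32
dst at 32 (size 8, align 8) → ends 40
window at 40 (size 4, align 4) → ends 44
pad 4 to align 8 for payload_len
payload_len at 48 (size 24, align 8) → ends 72
ttl at 72 (size 40, align 8) → ends 112
total 112 bytes, alignment 8
104 − 112 = -8

-8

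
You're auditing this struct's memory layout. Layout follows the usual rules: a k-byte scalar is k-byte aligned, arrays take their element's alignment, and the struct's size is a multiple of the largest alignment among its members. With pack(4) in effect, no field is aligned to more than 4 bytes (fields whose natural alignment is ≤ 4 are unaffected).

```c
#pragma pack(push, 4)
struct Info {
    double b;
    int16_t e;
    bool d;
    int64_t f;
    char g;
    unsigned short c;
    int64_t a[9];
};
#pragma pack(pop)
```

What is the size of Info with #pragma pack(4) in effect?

96

0..8  b  (8B, 4-aligned)
8..10  e  (2B, 2-aligned)
10..11  d  (1B, 1-aligned)
11..12  -- padding (1B)
12..20  f  (8B, 4-aligned)
20..21  g  (1B, 1-aligned)
21..22  -- padding (1B)
22..24  c  (2B, 2-aligned)
24..96  a  (72B, 4-aligned)
sizeof = 96, alignof = 4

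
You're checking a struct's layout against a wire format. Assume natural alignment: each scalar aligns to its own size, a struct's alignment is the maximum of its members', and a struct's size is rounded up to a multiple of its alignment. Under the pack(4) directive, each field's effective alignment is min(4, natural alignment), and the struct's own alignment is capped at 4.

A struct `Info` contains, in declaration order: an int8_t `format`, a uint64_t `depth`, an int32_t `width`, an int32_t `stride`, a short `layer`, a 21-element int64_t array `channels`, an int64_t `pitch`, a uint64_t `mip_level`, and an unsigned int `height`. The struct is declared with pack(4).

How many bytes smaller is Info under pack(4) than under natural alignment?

natural layout:
  0..1  format  (1B, 1-aligned)
  1..8  -- padding (7B)
  8..16  depth  (8B, 8-aligned)
  16..20  width  (4B, 4-aligned)
  20..24  stride  (4B, 4-aligned)
  24..26  layer  (2B, 2-aligned)
  26..32  -- padding (6B)
  32..200  channels  (168B, 8-aligned)
  200..208  pitch  (8B, 8-aligned)
  208..216  mip_level  (8B, 8-aligned)
  216..220  height  (4B, 4-aligned)
  220..224  -- tail padding (4B)
  sizeof = 224, alignof = 8
packed(4) layout:
  0..1  format  (1B, 1-aligned)
  1..4  -- padding (3B)
  4..12  depth  (8B, 4-aligned)
  12..16  width  (4B, 4-aligned)
  16..20  stride  (4B, 4-aligned)
  20..22  layer  (2B, 2-aligned)
  22..24  -- padding (2B)
  24..192  channels  (168B, 4-aligned)
  192..200  pitch  (8B, 4-aligned)
  200..208  mip_level  (8B, 4-aligned)
  208..212  height  (4B, 4-aligned)
  sizeof = 212, alignof = 4
224 − 212 = 12

12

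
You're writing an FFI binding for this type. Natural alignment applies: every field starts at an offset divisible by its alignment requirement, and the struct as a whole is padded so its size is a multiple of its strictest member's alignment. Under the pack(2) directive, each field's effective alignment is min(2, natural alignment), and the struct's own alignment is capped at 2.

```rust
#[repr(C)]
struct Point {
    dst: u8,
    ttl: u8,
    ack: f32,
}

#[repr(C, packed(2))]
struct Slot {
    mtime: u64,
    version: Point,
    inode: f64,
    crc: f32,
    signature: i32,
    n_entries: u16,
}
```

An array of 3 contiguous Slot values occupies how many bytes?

Point: @0: dst [1B, align 1] → 1; @1: ttl [1B, align 1] → 2; +2 pad (align 4); @4: ack [4B, align 4] → 8; size 8, align 4
@0: mtime [8B, align 2] → 8
@8: version [8B, align 2] → 16
@16: inode [8B, align 2] → 24
@24: crc [4B, align 2] → 28
@28: signature [4B, align 2] → 32
@32: n_entries [2B, align 2] → 34
size 34, align 2
array of 3: 3 × 34 = 102

102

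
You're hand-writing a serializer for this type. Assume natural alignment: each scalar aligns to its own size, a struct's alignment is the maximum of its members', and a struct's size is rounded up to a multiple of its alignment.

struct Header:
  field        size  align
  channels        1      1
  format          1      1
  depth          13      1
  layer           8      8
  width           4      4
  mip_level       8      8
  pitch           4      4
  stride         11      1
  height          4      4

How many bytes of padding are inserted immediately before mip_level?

0..1  channels  (1B, 1-aligned)
1..2  format  (1B, 1-aligned)
2..15  depth  (13B, 1-aligned)
15..16  -- padding (1B)
16..24  layer  (8B, 8-aligned)
24..28  width  (4B, 4-aligned)
28..32  -- padding (4B)
32..40  mip_level  (8B, 8-aligned)

4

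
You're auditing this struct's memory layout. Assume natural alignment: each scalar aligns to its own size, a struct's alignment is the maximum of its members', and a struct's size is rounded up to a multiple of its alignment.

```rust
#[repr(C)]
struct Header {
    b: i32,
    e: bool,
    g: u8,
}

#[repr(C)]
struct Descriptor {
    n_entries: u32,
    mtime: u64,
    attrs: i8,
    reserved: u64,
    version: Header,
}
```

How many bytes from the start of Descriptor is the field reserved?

Header: 0..4  b  (4B, 4-aligned); 4..5  e  (1B, 1-aligned); 5..6  g  (1B, 1-aligned); 6..8  -- tail padding (2B); sizeof = 8, alignof = 4
0..4  n_entries  (4B, 4-aligned)
4..8  -- padding (4B)
8..16  mtime  (8B, 8-aligned)
16..17  attrs  (1B, 1-aligned)
17..24  -- padding (7B)
24..32  reserved  (8B, 8-aligned)

24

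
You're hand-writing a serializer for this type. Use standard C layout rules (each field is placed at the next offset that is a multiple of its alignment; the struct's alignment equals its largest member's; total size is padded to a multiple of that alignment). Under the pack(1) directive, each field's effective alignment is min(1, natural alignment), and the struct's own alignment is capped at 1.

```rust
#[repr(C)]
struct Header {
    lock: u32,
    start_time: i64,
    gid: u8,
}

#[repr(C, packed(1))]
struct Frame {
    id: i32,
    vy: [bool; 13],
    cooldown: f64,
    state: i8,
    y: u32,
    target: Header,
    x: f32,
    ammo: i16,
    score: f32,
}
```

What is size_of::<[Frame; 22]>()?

1408

Header: 0..4  lock  (4B, 4-aligned); 4..8  -- padding (4B); 8..16  start_time  (8B, 8-aligned); 16..17  gid  (1B, 1-aligned); 17..24  -- tail padding (7B); sizeof = 24, alignof = 8
0..4  id  (4B, 1-aligned)
4..17  vy  (13B, 1-aligned)
17..25  cooldown  (8B, 1-aligned)
25..26  state  (1B, 1-aligned)
26..30  y  (4B, 1-aligned)
30..54  target  (24B, 1-aligned)
54..58  x  (4B, 1-aligned)
58..60  ammo  (2B, 1-aligned)
60..64  score  (4B, 1-aligned)
sizeof = 64, alignof = 1
array of 22: 22 × 64 = 1408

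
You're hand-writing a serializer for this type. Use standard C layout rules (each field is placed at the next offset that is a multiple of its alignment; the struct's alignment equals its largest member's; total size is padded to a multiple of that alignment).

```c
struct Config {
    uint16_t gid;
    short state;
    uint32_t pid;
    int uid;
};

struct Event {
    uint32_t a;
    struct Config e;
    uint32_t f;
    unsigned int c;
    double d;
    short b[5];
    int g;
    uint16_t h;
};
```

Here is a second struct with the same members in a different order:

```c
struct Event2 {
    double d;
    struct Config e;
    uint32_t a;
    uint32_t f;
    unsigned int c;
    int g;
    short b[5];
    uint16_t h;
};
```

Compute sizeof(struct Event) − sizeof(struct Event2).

8

Config: @0: gid [2B, align 2] → 2; @2: state [2B, align 2] → 4; @4: pid [4B, align 4] → 8; @8: uid [4B, align 4] → 12; size 12, align 4
@0: a [4B, align 4] → 4
@4: e [12B, align 4] → 16
@16: f [4B, align 4] → 20
@20: c [4B, align 4] → 24
@24: d [8B, align 8] → 32
@32: b [10B, align 2] → 42
+2 pad (align 4)
@44: g [4B, align 4] → 48
@48: h [2B, align 2] → 50
+6 tail pad (align 8)
size 56, align 8
— Event2 —
@0: d [8B, align 8] → 8
@8: e [12B, align 4] → 20
@20: a [4B, align 4] → 24
@24: f [4B, align 4] → 28
@28: c [4B, align 4] → 32
@32: g [4B, align 4] → 36
@36: b [10B, align 2] → 46
@46: h [2B, align 2] → 48
size 48, align 8
56 − 48 = 8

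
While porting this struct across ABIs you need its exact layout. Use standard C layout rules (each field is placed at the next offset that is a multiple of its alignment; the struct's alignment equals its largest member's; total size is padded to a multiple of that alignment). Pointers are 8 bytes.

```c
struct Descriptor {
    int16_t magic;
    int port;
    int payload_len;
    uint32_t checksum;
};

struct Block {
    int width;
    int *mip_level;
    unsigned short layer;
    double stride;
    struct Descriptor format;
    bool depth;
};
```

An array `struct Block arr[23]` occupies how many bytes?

1288

Descriptor: 0..2  magic  (2B, 2-aligned); 2..4  -- padding (2B); 4..8  port  (4B, 4-aligned); 8..12  payload_len  (4B, 4-aligned); 12..16  checksum  (4B, 4-aligned); sizeof = 16, alignof = 4
0..4  width  (4B, 4-aligned)
4..8  -- padding (4B)
8..16  mip_level  (8B, 8-aligned)
16..18  layer  (2B, 2-aligned)
18..24  -- padding (6B)
24..32  stride  (8B, 8-aligned)
32..48  format  (16B, 4-aligned)
48..49  depth  (1B, 1-aligned)
49..56  -- tail padding (7B)
sizeof = 56, alignof = 8
array of 23: 23 × 56 = 1288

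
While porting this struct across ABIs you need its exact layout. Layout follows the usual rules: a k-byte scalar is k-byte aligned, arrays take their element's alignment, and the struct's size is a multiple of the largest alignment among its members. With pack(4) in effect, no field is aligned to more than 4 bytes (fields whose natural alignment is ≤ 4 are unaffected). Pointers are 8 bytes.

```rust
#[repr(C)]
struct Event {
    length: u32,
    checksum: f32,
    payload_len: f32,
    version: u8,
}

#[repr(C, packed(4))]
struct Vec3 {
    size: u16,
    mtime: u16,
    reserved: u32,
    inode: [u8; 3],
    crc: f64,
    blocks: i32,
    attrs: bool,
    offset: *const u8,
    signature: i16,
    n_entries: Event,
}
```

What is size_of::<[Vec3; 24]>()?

1344

Event: @0: length [4B, align 4] → 4; @4: checksum [4B, align 4] → 8; @8: payload_len [4B, align 4] → 12; @12: version [1B, align 1] → 13; +3 tail pad (align 4); size 16, align 4
@0: size [2B, align 2] → 2
@2: mtime [2B, align 2] → 4
@4: reserved [4B, align 4] → 8
@8: inode [3B, align 1] → 11
+1 pad (align 4)
@12: crc [8B, align 4] → 20
@20: blocks [4B, align 4] → 24
@24: attrs [1B, align 1] → 25
+3 pad (align 4)
@28: offset [8B, align 4] → 36
@36: signature [2B, align 2] → 38
+2 pad (align 4)
@40: n_entries [16B, align 4] → 56
size 56, align 4
array of 24: 24 × 56 = 1344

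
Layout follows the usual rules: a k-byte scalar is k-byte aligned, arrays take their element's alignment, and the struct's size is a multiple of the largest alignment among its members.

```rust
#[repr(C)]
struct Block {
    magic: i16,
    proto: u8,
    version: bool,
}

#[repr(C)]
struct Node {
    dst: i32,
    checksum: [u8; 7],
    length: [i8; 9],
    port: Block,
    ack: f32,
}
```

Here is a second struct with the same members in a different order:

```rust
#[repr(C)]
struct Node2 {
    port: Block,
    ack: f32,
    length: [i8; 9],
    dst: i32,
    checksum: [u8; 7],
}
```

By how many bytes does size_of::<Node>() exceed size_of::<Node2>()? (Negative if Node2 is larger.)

-4

Block: @0: magic [2B, align 2] → 2; @2: proto [1B, align 1] → 3; @3: version [1B, align 1] → 4; size 4, align 2
@0: dst [4B, align 4] → 4
@4: checksum [7B, align 1] → 11
@11: length [9B, align 1] → 20
@20: port [4B, align 2] → 24
@24: ack [4B, align 4] → 28
size 28, align 4
— Node2 —
@0: port [4B, align 2] → 4
@4: ack [4B, align 4] → 8
@8: length [9B, align 1] → 17
+3 pad (align 4)
@20: dst [4B, align 4] → 24
@24: checksum [7B, align 1] → 31
+1 tail pad (align 4)
size 32, align 4
28 − 32 = -4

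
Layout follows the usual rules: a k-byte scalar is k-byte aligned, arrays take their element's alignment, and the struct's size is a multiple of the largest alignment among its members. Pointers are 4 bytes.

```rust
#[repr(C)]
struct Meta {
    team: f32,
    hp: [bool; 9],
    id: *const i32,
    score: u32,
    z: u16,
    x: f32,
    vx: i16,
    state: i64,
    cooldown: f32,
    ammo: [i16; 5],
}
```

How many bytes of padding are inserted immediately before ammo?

team at 0 (size 4, align 4) → ends 4
hp at 4 (size 9, align 1) → ends 13
pad 3 to align 4 for id
id at 16 (size 4, align 4) → ends 20
score at 20 (size 4, align 4) → ends 24
z at 24 (size 2, align 2) → ends 26
pad 2 to align 4 for x
x at 28 (size 4, align 4) → ends 32
vx at 32 (size 2, align 2) → ends 34
pad 6 to align 8 for state
state at 40 (size 8, align 8) → ends 48
cooldown at 48 (size 4, align 4) → ends 52
ammo at 52 (size 10, align 2) → ends 62

0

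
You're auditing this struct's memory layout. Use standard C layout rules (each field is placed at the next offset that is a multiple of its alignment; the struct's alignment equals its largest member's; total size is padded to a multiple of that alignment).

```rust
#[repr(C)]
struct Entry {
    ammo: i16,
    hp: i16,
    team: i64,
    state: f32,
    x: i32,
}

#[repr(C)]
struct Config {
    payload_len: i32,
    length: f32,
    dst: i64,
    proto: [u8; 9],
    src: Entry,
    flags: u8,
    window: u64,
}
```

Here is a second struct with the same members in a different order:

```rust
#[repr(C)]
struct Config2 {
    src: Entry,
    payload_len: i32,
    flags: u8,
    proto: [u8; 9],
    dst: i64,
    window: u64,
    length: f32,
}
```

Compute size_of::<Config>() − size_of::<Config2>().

8

Entry: @0: ammo [2B, align 2] → 2; @2: hp [2B, align 2] → 4; +4 pad (align 8); @8: team [8B, align 8] → 16; @16: state [4B, align 4] → 20; @20: x [4B, align 4] → 24; size 24, align 8
@0: payload_len [4B, align 4] → 4
@4: length [4B, align 4] → 8
@8: dst [8B, align 8] → 16
@16: proto [9B, align 1] → 25
+7 pad (align 8)
@32: src [24B, align 8] → 56
@56: flags [1B, align 1] → 57
+7 pad (align 8)
@64: window [8B, align 8] → 72
size 72, align 8
— Config2 —
@0: src [24B, align 8] → 24
@24: payload_len [4B, align 4] → 28
@28: flags [1B, align 1] → 29
@29: proto [9B, align 1] → 38
+2 pad (align 8)
@40: dst [8B, align 8] → 48
@48: window [8B, align 8] → 56
@56: length [4B, align 4] → 60
+4 tail pad (align 8)
size 64, align 8
72 − 64 = 8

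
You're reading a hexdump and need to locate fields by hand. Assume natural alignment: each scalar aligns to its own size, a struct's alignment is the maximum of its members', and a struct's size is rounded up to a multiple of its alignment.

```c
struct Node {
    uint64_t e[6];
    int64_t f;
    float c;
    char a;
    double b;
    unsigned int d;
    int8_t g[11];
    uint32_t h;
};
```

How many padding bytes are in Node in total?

e at 0 (size 48, align 8) → ends 48
f at 48 (size 8, align 8) → ends 56
c at 56 (size 4, align 4) → ends 60
a at 60 (size 1, align 1) → ends 61
pad 3 to align 8 for b
b at 64 (size 8, align 8) → ends 72
d at 72 (size 4, align 4) → ends 76
g at 76 (size 11, align 1) → ends 87
pad 1 to align 4 for h
h at 88 (size 4, align 4) → ends 92
tail pad 4 to reach multiple of 8
total 96 bytes, alignment 8
data bytes 88, size 96 → padding 8

8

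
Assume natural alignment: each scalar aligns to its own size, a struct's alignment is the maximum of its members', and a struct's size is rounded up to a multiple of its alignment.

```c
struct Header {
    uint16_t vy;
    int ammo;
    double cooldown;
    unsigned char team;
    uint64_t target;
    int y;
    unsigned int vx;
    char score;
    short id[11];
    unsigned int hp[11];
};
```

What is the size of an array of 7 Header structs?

784

0..2  vy  (2B, 2-aligned)
2..4  -- padding (2B)
4..8  ammo  (4B, 4-aligned)
8..16  cooldown  (8B, 8-aligned)
16..17  team  (1B, 1-aligned)
17..24  -- padding (7B)
24..32  target  (8B, 8-aligned)
32..36  y  (4B, 4-aligned)
36..40  vx  (4B, 4-aligned)
40..41  score  (1B, 1-aligned)
41..42  -- padding (1B)
42..64  id  (22B, 2-aligned)
64..108  hp  (44B, 4-aligned)
108..112  -- tail padding (4B)
sizeof = 112, alignof = 8
array of 7: 7 × 112 = 784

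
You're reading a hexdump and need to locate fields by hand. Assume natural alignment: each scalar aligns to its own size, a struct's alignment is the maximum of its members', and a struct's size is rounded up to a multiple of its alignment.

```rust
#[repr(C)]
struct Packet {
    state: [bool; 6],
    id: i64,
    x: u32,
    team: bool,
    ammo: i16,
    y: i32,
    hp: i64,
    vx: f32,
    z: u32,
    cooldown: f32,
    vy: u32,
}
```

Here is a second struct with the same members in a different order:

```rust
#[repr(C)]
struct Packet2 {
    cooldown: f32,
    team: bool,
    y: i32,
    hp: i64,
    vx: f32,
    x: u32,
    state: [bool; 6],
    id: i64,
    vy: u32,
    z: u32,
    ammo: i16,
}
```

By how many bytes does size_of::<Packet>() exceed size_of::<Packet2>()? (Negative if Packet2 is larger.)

0..6  state  (6B, 1-aligned)
6..8  -- padding (2B)
8..16  id  (8B, 8-aligned)
16..20  x  (4B, 4-aligned)
20..21  team  (1B, 1-aligned)
21..22  -- padding (1B)
22..24  ammo  (2B, 2-aligned)
24..28  y  (4B, 4-aligned)
28..32  -- padding (4B)
32..40  hp  (8B, 8-aligned)
40..44  vx  (4B, 4-aligned)
44..48  z  (4B, 4-aligned)
48..52  cooldown  (4B, 4-aligned)
52..56  vy  (4B, 4-aligned)
sizeof = 56, alignof = 8
— Packet2 —
0..4  cooldown  (4B, 4-aligned)
4..5  team  (1B, 1-aligned)
5..8  -- padding (3B)
8..12  y  (4B, 4-aligned)
12..16  -- padding (4B)
16..24  hp  (8B, 8-aligned)
24..28  vx  (4B, 4-aligned)
28..32  x  (4B, 4-aligned)
32..38  state  (6B, 1-aligned)
38..40  -- padding (2B)
40..48  id  (8B, 8-aligned)
48..52  vy  (4B, 4-aligned)
52..56  z  (4B, 4-aligned)
56..58  ammo  (2B, 2-aligned)
58..64  -- tail padding (6B)
sizeof = 64, alignof = 8
56 − 64 = -8

-8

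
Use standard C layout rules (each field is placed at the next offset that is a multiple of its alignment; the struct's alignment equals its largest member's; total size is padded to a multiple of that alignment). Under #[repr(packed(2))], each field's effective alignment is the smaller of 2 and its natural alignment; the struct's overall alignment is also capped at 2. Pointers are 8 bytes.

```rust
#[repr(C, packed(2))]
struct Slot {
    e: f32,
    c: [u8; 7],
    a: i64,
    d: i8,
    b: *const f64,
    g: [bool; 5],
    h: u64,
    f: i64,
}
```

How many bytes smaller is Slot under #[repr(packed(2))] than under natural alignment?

12

natural layout:
  @0: e [4B, align 4] → 4
  @4: c [7B, align 1] → 11
  +5 pad (align 8)
  @16: a [8B, align 8] → 24
  @24: d [1B, align 1] → 25
  +7 pad (align 8)
  @32: b [8B, align 8] → 40
  @40: g [5B, align 1] → 45
  +3 pad (align 8)
  @48: h [8B, align 8] → 56
  @56: f [8B, align 8] → 64
  size 64, align 8
packed(2) layout:
  @0: e [4B, align 2] → 4
  @4: c [7B, align 1] → 11
  +1 pad (align 2)
  @12: a [8B, align 2] → 20
  @20: d [1B, align 1] → 21
  +1 pad (align 2)
  @22: b [8B, align 2] → 30
  @30: g [5B, align 1] → 35
  +1 pad (align 2)
  @36: h [8B, align 2] → 44
  @44: f [8B, align 2] → 52
  size 52, align 2
64 − 52 = 12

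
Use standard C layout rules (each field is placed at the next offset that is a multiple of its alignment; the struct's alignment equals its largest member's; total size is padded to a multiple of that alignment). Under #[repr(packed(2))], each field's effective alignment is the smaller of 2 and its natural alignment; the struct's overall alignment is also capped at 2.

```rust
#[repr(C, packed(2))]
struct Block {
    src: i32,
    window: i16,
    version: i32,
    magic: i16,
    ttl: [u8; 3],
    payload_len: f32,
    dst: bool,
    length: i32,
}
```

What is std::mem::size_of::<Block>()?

@0: src [4B, align 2] → 4
@4: window [2B, align 2] → 6
@6: version [4B, align 2] → 10
@10: magic [2B, align 2] → 12
@12: ttl [3B, align 1] → 15
+1 pad (align 2)
@16: payload_len [4B, align 2] → 20
@20: dst [1B, align 1] → 21
+1 pad (align 2)
@22: length [4B, align 2] → 26
size 26, align 2

26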